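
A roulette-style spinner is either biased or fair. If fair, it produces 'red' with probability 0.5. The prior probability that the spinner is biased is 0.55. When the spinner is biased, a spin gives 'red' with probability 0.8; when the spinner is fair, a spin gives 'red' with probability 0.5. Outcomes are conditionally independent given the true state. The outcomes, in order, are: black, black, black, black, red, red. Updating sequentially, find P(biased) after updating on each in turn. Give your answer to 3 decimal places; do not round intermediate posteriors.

0.074

After 'black': P(biased) = 0.2·0.5500 / (0.2·0.5500 + 0.5·0.4500) ≈ 0.3284
After 'black': P(biased) = 0.2·0.3284 / (0.2·0.3284 + 0.5·0.6716) ≈ 0.1636
After 'black': P(biased) = 0.2·0.1636 / (0.2·0.1636 + 0.5·0.8364) ≈ 0.0725
After 'black': P(biased) = 0.2·0.0725 / (0.2·0.0725 + 0.5·0.9275) ≈ 0.0303
After 'red': P(biased) = 0.8·0.0303 / (0.8·0.0303 + 0.5·0.9697) ≈ 0.0477
After 'red': P(biased) = 0.8·0.0477 / (0.8·0.0477 + 0.5·0.9523) ≈ 0.0742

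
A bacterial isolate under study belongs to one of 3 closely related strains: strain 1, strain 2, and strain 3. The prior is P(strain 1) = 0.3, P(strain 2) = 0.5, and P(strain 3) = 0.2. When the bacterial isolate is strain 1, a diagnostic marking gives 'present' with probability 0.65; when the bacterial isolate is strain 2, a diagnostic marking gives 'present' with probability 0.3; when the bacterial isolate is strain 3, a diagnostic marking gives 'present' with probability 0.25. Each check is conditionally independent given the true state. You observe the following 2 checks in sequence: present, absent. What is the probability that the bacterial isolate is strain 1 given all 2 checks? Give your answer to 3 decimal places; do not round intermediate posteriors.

Each posterior becomes the prior for the next update.
After 'present': normaliser = 0.65·0.3000 + 0.3·0.5000 + 0.25·0.2000; P(strain 1) ≈ 0.4937, P(strain 2) ≈ 0.3797, P(strain 3) ≈ 0.1266
After 'absent': normaliser = 0.35·0.4937 + 0.7·0.3797 + 0.75·0.1266; P(strain 1) ≈ 0.3238, P(strain 2) ≈ 0.4982, P(strain 3) ≈ 0.1779

0.324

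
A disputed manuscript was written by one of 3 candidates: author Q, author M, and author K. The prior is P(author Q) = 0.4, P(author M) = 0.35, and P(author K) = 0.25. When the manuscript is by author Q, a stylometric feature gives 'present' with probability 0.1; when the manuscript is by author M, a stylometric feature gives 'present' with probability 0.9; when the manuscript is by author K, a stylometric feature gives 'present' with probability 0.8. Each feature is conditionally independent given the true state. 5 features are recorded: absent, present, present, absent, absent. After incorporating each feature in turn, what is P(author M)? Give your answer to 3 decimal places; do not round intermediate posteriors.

After 'absent': normaliser = 0.9·0.4000 + 0.1·0.3500 + 0.2·0.2500; P(author Q) ≈ 0.8090, P(author M) ≈ 0.0787, P(author K) ≈ 0.1124
After 'present': normaliser = 0.1·0.8090 + 0.9·0.0787 + 0.8·0.1124; P(author Q) ≈ 0.3349, P(author M) ≈ 0.2930, P(author K) ≈ 0.3721
After 'present': normaliser = 0.1·0.3349 + 0.9·0.2930 + 0.8·0.3721; P(author Q) ≈ 0.0563, P(author M) ≈ 0.4433, P(author K) ≈ 0.5004
After 'absent': normaliser = 0.9·0.0563 + 0.1·0.4433 + 0.2·0.5004; P(author Q) ≈ 0.2597, P(author M) ≈ 0.2273, P(author K) ≈ 0.5130
After 'absent': normaliser = 0.9·0.2597 + 0.1·0.2273 + 0.2·0.5130; P(author Q) ≈ 0.6510, P(author M) ≈ 0.0633, P(author K) ≈ 0.2857

0.063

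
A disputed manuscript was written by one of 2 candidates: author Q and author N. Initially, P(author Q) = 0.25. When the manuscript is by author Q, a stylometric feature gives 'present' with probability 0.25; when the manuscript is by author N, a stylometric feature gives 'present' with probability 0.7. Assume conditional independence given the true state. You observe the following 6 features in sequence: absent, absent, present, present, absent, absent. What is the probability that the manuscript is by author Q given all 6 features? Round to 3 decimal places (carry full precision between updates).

After 'absent': P(author Q) = 0.75·0.2500 / (0.75·0.2500 + 0.3·0.7500) ≈ 0.4545
After 'absent': P(author Q) = 0.75·0.4545 / (0.75·0.4545 + 0.3·0.5455) ≈ 0.6757
After 'present': P(author Q) = 0.25·0.6757 / (0.25·0.6757 + 0.7·0.3243) ≈ 0.4266
After 'present': P(author Q) = 0.25·0.4266 / (0.25·0.4266 + 0.7·0.5734) ≈ 0.2099
After 'absent': P(author Q) = 0.75·0.2099 / (0.75·0.2099 + 0.3·0.7901) ≈ 0.3992
After 'absent': P(author Q) = 0.75·0.3992 / (0.75·0.3992 + 0.3·0.6008) ≈ 0.6242

0.624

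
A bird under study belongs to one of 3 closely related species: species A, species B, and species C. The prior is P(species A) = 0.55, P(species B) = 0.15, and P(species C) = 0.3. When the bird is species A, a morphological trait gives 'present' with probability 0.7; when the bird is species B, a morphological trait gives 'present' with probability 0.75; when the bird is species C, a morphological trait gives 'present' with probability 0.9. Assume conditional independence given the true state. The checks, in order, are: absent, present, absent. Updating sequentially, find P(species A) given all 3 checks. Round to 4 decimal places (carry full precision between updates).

Each posterior becomes the prior for the next update.
After 'absent': normaliser = 0.3·0.5500 + 0.25·0.1500 + 0.1·0.3000; P(species A) ≈ 0.7097, P(species B) ≈ 0.1613, P(species C) ≈ 0.1290
After 'present': normaliser = 0.7·0.7097 + 0.75·0.1613 + 0.9·0.1290; P(species A) ≈ 0.6769, P(species B) ≈ 0.1648, P(species C) ≈ 0.1582
After 'absent': normaliser = 0.3·0.6769 + 0.25·0.1648 + 0.1·0.1582; P(species A) ≈ 0.7807, P(species B) ≈ 0.1584, P(species C) ≈ 0.0608

0.7807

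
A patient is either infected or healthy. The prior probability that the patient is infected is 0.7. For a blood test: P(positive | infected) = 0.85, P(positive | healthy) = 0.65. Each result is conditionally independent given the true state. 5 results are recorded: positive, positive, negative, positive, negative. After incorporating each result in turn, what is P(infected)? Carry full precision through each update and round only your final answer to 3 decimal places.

0.489

After 'positive': P(infected) = 0.85·0.7000 / (0.85·0.7000 + 0.65·0.3000) ≈ 0.7532
After 'positive': P(infected) = 0.85·0.7532 / (0.85·0.7532 + 0.65·0.2468) ≈ 0.7996
After 'negative': P(infected) = 0.15·0.7996 / (0.15·0.7996 + 0.35·0.2004) ≈ 0.6310
After 'positive': P(infected) = 0.85·0.6310 / (0.85·0.6310 + 0.65·0.3690) ≈ 0.6910
After 'negative': P(infected) = 0.15·0.6910 / (0.15·0.6910 + 0.35·0.3090) ≈ 0.4894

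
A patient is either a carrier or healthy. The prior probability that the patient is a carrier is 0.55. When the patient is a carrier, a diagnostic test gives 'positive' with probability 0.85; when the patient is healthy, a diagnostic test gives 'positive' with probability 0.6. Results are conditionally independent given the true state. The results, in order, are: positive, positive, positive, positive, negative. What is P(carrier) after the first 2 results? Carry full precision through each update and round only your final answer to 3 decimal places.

0.710

After 'positive': P(carrier) = 0.85·0.5500 / (0.85·0.5500 + 0.6·0.4500) ≈ 0.6339
After 'positive': P(carrier) = 0.85·0.6339 / (0.85·0.6339 + 0.6·0.3661) ≈ 0.7104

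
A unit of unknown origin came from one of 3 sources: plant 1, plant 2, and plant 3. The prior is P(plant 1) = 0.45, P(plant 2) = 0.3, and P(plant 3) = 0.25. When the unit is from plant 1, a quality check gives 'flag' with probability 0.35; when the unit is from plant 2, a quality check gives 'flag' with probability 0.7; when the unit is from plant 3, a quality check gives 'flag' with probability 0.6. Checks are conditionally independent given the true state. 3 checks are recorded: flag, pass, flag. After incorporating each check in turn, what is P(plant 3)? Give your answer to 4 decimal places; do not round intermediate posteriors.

After 'flag': normaliser = 0.35·0.4500 + 0.7·0.3000 + 0.6·0.2500; P(plant 1) ≈ 0.3043, P(plant 2) ≈ 0.4058, P(plant 3) ≈ 0.2899
After 'pass': normaliser = 0.65·0.3043 + 0.3·0.4058 + 0.4·0.2899; P(plant 1) ≈ 0.4542, P(plant 2) ≈ 0.2795, P(plant 3) ≈ 0.2662
After 'flag': normaliser = 0.35·0.4542 + 0.7·0.2795 + 0.6·0.2662; P(plant 1) ≈ 0.3091, P(plant 2) ≈ 0.3804, P(plant 3) ≈ 0.3105

0.3105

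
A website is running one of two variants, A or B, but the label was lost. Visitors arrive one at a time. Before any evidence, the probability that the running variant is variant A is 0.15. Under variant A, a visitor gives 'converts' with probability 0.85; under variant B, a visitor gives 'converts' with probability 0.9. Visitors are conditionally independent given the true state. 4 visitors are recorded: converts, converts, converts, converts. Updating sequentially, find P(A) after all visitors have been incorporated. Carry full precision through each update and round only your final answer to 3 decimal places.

0.123

After 'converts': P(A) = 0.85·0.1500 / (0.85·0.1500 + 0.9·0.8500) ≈ 0.1429
After 'converts': P(A) = 0.85·0.1429 / (0.85·0.1429 + 0.9·0.8571) ≈ 0.1360
After 'converts': P(A) = 0.85·0.1360 / (0.85·0.1360 + 0.9·0.8640) ≈ 0.1294
After 'converts': P(A) = 0.85·0.1294 / (0.85·0.1294 + 0.9·0.8706) ≈ 0.1231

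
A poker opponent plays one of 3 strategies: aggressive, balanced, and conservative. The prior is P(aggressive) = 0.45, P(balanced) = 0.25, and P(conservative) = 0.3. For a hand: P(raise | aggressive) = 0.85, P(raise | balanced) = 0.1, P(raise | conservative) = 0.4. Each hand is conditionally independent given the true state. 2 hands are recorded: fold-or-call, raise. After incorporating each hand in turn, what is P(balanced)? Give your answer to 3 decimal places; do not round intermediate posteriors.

After 'fold-or-call': normaliser = 0.15·0.4500 + 0.9·0.2500 + 0.6·0.3000; P(aggressive) ≈ 0.1429, P(balanced) ≈ 0.4762, P(conservative) ≈ 0.3810
After 'raise': normaliser = 0.85·0.1429 + 0.1·0.4762 + 0.4·0.3810; P(aggressive) ≈ 0.3778, P(balanced) ≈ 0.1481, P(conservative) ≈ 0.4741

0.148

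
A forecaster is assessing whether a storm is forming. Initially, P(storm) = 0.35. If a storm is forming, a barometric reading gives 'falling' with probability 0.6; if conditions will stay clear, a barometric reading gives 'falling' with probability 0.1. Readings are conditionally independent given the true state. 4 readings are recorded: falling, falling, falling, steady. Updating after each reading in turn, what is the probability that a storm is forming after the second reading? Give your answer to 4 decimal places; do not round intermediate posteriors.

0.9509

Each posterior becomes the prior for the next update.
After 'falling': P(storm) = 0.6·0.3500 / (0.6·0.3500 + 0.1·0.6500) ≈ 0.7636
After 'falling': P(storm) = 0.6·0.7636 / (0.6·0.7636 + 0.1·0.2364) ≈ 0.9509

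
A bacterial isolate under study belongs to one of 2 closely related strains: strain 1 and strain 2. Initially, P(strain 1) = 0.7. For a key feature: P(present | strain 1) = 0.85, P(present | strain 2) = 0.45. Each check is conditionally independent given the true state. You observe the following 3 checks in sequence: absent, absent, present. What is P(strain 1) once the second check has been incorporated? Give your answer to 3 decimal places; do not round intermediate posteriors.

After 'absent': P(strain 1) = 0.15·0.7000 / (0.15·0.7000 + 0.55·0.3000) ≈ 0.3889
After 'absent': P(strain 1) = 0.15·0.3889 / (0.15·0.3889 + 0.55·0.6111) ≈ 0.1479

0.148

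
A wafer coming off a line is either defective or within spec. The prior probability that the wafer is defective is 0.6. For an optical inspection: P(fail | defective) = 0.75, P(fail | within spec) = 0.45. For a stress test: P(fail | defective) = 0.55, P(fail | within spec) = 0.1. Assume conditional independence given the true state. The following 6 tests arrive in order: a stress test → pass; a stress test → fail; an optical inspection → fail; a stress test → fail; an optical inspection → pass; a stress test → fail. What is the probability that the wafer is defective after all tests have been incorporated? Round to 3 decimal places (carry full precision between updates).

After a stress test='pass': P(defective) = 0.45·0.6000 / (0.45·0.6000 + 0.9·0.4000) ≈ 0.4286
After a stress test='fail': P(defective) = 0.55·0.4286 / (0.55·0.4286 + 0.1·0.5714) ≈ 0.8049
After an optical inspection='fail': P(defective) = 0.75·0.8049 / (0.75·0.8049 + 0.45·0.1951) ≈ 0.8730
After a stress test='fail': P(defective) = 0.55·0.8730 / (0.55·0.8730 + 0.1·0.1270) ≈ 0.9742
After an optical inspection='pass': P(defective) = 0.25·0.9742 / (0.25·0.9742 + 0.55·0.0258) ≈ 0.9450
After a stress test='fail': P(defective) = 0.55·0.9450 / (0.55·0.9450 + 0.1·0.0550) ≈ 0.9895

0.990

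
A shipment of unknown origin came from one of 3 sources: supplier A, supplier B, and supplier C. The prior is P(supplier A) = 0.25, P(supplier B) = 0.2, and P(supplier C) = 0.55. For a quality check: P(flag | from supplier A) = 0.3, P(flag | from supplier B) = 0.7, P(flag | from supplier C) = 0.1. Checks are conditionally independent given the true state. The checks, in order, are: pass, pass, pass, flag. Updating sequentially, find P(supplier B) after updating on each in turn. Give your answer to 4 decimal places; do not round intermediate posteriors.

0.0543

Apply Bayes' rule sequentially, carrying P(supplier B) forward.
After 'pass': normaliser = 0.7·0.2500 + 0.3·0.2000 + 0.9·0.5500; P(supplier A) ≈ 0.2397, P(supplier B) ≈ 0.0822, P(supplier C) ≈ 0.6781
After 'pass': normaliser = 0.7·0.2397 + 0.3·0.0822 + 0.9·0.6781; P(supplier A) ≈ 0.2090, P(supplier B) ≈ 0.0307, P(supplier C) ≈ 0.7602
After 'pass': normaliser = 0.7·0.2090 + 0.3·0.0307 + 0.9·0.7602; P(supplier A) ≈ 0.1743, P(supplier B) ≈ 0.0110, P(supplier C) ≈ 0.8148
After 'flag': normaliser = 0.3·0.1743 + 0.7·0.0110 + 0.1·0.8148; P(supplier A) ≈ 0.3696, P(supplier B) ≈ 0.0543, P(supplier C) ≈ 0.5761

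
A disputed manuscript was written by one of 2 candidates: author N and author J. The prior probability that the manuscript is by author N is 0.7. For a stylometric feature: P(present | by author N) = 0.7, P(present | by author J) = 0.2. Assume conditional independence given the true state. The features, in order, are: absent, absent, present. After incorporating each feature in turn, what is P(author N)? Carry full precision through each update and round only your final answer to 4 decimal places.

0.5345

Apply Bayes' rule sequentially, carrying P(author N) forward.
After 'absent': P(author N) = 0.3·0.7000 / (0.3·0.7000 + 0.8·0.3000) ≈ 0.4667
After 'absent': P(author N) = 0.3·0.4667 / (0.3·0.4667 + 0.8·0.5333) ≈ 0.2471
After 'present': P(author N) = 0.7·0.2471 / (0.7·0.2471 + 0.2·0.7529) ≈ 0.5345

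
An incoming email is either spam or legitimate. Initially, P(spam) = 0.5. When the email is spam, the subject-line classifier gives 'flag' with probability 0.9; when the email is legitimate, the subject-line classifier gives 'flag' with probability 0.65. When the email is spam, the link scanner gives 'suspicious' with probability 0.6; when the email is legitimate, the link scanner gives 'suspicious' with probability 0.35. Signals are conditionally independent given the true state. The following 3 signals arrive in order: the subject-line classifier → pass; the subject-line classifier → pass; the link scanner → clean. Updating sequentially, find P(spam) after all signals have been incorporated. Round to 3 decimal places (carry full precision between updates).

Apply Bayes' rule sequentially, carrying P(spam) forward.
After the subject-line classifier='pass': P(spam) = 0.1·0.5000 / (0.1·0.5000 + 0.35·0.5000) ≈ 0.2222
After the subject-line classifier='pass': P(spam) = 0.1·0.2222 / (0.1·0.2222 + 0.35·0.7778) ≈ 0.0755
After the link scanner='clean': P(spam) = 0.4·0.0755 / (0.4·0.0755 + 0.65·0.9245) ≈ 0.0478

0.048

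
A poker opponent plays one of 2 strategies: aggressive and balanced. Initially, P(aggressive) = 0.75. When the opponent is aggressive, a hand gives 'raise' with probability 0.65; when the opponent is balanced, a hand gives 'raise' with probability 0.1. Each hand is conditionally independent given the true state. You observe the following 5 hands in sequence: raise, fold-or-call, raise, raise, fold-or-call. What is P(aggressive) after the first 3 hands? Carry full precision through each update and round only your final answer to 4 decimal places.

Each posterior becomes the prior for the next update.
After 'raise': P(aggressive) = 0.65·0.7500 / (0.65·0.7500 + 0.1·0.2500) ≈ 0.9512
After 'fold-or-call': P(aggressive) = 0.35·0.9512 / (0.35·0.9512 + 0.9·0.0488) ≈ 0.8835
After 'raise': P(aggressive) = 0.65·0.8835 / (0.65·0.8835 + 0.1·0.1165) ≈ 0.9801

0.9801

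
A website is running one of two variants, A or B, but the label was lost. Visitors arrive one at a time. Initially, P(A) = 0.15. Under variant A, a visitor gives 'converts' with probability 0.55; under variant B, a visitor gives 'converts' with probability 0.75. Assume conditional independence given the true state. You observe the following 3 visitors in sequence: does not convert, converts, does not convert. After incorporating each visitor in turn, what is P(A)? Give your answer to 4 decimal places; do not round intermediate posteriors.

0.2954

Apply Bayes' rule sequentially, carrying P(A) forward.
After 'does not convert': P(A) = 0.45·0.1500 / (0.45·0.1500 + 0.25·0.8500) ≈ 0.2411
After 'converts': P(A) = 0.55·0.2411 / (0.55·0.2411 + 0.75·0.7589) ≈ 0.1889
After 'does not convert': P(A) = 0.45·0.1889 / (0.45·0.1889 + 0.25·0.8111) ≈ 0.2954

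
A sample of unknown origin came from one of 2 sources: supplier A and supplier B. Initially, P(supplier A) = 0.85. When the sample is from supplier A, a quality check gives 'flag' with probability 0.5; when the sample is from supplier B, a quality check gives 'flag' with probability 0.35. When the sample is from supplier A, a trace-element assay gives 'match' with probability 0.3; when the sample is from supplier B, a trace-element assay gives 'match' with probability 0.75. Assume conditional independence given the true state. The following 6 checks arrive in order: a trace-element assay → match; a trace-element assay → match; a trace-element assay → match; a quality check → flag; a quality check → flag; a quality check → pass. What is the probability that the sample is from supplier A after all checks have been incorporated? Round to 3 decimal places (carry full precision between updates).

0.363

After a trace-element assay='match': P(supplier A) = 0.3·0.8500 / (0.3·0.8500 + 0.75·0.1500) ≈ 0.6939
After a trace-element assay='match': P(supplier A) = 0.3·0.6939 / (0.3·0.6939 + 0.75·0.3061) ≈ 0.4755
After a trace-element assay='match': P(supplier A) = 0.3·0.4755 / (0.3·0.4755 + 0.75·0.5245) ≈ 0.2661
After a quality check='flag': P(supplier A) = 0.5·0.2661 / (0.5·0.2661 + 0.35·0.7339) ≈ 0.3413
After a quality check='flag': P(supplier A) = 0.5·0.3413 / (0.5·0.3413 + 0.35·0.6587) ≈ 0.4253
After a quality check='pass': P(supplier A) = 0.5·0.4253 / (0.5·0.4253 + 0.65·0.5747) ≈ 0.3628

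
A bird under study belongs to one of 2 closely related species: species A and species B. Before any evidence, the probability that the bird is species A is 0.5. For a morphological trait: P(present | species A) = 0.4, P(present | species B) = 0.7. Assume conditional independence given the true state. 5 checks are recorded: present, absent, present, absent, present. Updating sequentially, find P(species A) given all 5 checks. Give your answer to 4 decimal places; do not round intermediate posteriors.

0.4274

Each posterior becomes the prior for the next update.
After 'present': P(species A) = 0.4·0.5000 / (0.4·0.5000 + 0.7·0.5000) ≈ 0.3636
After 'absent': P(species A) = 0.6·0.3636 / (0.6·0.3636 + 0.3·0.6364) ≈ 0.5333
After 'present': P(species A) = 0.4·0.5333 / (0.4·0.5333 + 0.7·0.4667) ≈ 0.3951
After 'absent': P(species A) = 0.6·0.3951 / (0.6·0.3951 + 0.3·0.6049) ≈ 0.5664
After 'present': P(species A) = 0.4·0.5664 / (0.4·0.5664 + 0.7·0.4336) ≈ 0.4274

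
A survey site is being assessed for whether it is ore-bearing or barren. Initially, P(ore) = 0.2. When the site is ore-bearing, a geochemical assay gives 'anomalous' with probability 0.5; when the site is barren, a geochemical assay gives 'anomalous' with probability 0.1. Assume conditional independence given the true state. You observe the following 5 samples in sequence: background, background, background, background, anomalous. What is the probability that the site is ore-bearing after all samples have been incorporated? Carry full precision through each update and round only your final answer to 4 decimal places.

Each posterior becomes the prior for the next update.
After 'background': P(ore) = 0.5·0.2000 / (0.5·0.2000 + 0.9·0.8000) ≈ 0.1220
After 'background': P(ore) = 0.5·0.1220 / (0.5·0.1220 + 0.9·0.8780) ≈ 0.0716
After 'background': P(ore) = 0.5·0.0716 / (0.5·0.0716 + 0.9·0.9284) ≈ 0.0411
After 'background': P(ore) = 0.5·0.0411 / (0.5·0.0411 + 0.9·0.9589) ≈ 0.0233
After 'anomalous': P(ore) = 0.5·0.0233 / (0.5·0.0233 + 0.1·0.9767) ≈ 0.1064

0.1064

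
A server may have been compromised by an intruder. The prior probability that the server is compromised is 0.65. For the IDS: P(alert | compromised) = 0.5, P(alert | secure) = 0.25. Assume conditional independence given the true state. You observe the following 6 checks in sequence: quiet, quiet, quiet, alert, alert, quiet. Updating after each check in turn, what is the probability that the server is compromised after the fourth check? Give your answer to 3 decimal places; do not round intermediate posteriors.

0.524

After 'quiet': P(compromised) = 0.5·0.6500 / (0.5·0.6500 + 0.75·0.3500) ≈ 0.5532
After 'quiet': P(compromised) = 0.5·0.5532 / (0.5·0.5532 + 0.75·0.4468) ≈ 0.4522
After 'quiet': P(compromised) = 0.5·0.4522 / (0.5·0.4522 + 0.75·0.5478) ≈ 0.3549
After 'alert': P(compromised) = 0.5·0.3549 / (0.5·0.3549 + 0.25·0.6451) ≈ 0.5239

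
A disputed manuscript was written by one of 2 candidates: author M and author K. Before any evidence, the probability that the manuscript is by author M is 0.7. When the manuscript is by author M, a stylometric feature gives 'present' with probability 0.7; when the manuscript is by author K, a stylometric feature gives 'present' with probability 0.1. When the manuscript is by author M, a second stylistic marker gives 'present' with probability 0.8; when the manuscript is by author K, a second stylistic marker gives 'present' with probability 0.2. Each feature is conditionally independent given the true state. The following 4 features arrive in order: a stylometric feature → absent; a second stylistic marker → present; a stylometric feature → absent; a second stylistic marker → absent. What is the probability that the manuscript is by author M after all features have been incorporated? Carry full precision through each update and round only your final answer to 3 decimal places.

0.206

After a stylometric feature='absent': P(author M) = 0.3·0.7000 / (0.3·0.7000 + 0.9·0.3000) ≈ 0.4375
After a second stylistic marker='present': P(author M) = 0.8·0.4375 / (0.8·0.4375 + 0.2·0.5625) ≈ 0.7568
After a stylometric feature='absent': P(author M) = 0.3·0.7568 / (0.3·0.7568 + 0.9·0.2432) ≈ 0.5091
After a second stylistic marker='absent': P(author M) = 0.2·0.5091 / (0.2·0.5091 + 0.8·0.4909) ≈ 0.2059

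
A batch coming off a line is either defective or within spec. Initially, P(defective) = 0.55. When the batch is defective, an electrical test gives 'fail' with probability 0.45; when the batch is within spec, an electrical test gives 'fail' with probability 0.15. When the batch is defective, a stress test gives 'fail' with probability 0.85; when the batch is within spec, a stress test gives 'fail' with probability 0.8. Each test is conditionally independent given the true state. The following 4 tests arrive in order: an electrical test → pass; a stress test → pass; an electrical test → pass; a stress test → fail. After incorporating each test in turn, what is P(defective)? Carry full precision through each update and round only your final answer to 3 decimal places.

0.290

After an electrical test='pass': P(defective) = 0.55·0.5500 / (0.55·0.5500 + 0.85·0.4500) ≈ 0.4416
After a stress test='pass': P(defective) = 0.15·0.4416 / (0.15·0.4416 + 0.2·0.5584) ≈ 0.3723
After an electrical test='pass': P(defective) = 0.55·0.3723 / (0.55·0.3723 + 0.85·0.6277) ≈ 0.2773
After a stress test='fail': P(defective) = 0.85·0.2773 / (0.85·0.2773 + 0.8·0.7227) ≈ 0.2897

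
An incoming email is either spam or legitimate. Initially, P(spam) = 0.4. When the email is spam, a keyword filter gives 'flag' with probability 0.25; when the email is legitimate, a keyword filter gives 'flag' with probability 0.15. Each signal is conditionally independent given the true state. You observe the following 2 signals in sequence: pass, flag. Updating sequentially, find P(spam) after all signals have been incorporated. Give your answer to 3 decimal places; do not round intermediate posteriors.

After 'pass': P(spam) = 0.75·0.4000 / (0.75·0.4000 + 0.85·0.6000) ≈ 0.3704
After 'flag': P(spam) = 0.25·0.3704 / (0.25·0.3704 + 0.15·0.6296) ≈ 0.4950

0.495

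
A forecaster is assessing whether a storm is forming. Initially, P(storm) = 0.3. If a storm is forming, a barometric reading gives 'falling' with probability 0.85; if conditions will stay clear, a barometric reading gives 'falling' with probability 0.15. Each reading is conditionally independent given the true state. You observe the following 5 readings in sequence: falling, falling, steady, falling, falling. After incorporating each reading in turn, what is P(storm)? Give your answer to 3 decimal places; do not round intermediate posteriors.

0.987

After 'falling': P(storm) = 0.85·0.3000 / (0.85·0.3000 + 0.15·0.7000) ≈ 0.7083
After 'falling': P(storm) = 0.85·0.7083 / (0.85·0.7083 + 0.15·0.2917) ≈ 0.9323
After 'steady': P(storm) = 0.15·0.9323 / (0.15·0.9323 + 0.85·0.0677) ≈ 0.7083
After 'falling': P(storm) = 0.85·0.7083 / (0.85·0.7083 + 0.15·0.2917) ≈ 0.9323
After 'falling': P(storm) = 0.85·0.9323 / (0.85·0.9323 + 0.15·0.0677) ≈ 0.9873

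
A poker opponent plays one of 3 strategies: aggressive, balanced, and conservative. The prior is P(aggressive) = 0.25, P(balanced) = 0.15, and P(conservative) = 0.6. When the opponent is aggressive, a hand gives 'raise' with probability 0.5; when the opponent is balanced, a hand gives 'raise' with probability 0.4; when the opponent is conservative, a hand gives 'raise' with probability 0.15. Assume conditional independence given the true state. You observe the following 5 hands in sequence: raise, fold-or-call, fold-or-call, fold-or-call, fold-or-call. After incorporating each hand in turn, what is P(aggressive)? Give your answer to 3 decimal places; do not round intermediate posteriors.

Each posterior becomes the prior for the next update.
After 'raise': normaliser = 0.5·0.2500 + 0.4·0.1500 + 0.15·0.6000; P(aggressive) ≈ 0.4545, P(balanced) ≈ 0.2182, P(conservative) ≈ 0.3273
After 'fold-or-call': normaliser = 0.5·0.4545 + 0.6·0.2182 + 0.85·0.3273; P(aggressive) ≈ 0.3571, P(balanced) ≈ 0.2057, P(conservative) ≈ 0.4371
After 'fold-or-call': normaliser = 0.5·0.3571 + 0.6·0.2057 + 0.85·0.4371; P(aggressive) ≈ 0.2651, P(balanced) ≈ 0.1832, P(conservative) ≈ 0.5516
After 'fold-or-call': normaliser = 0.5·0.2651 + 0.6·0.1832 + 0.85·0.5516; P(aggressive) ≈ 0.1863, P(balanced) ≈ 0.1546, P(conservative) ≈ 0.6591
After 'fold-or-call': normaliser = 0.5·0.1863 + 0.6·0.1546 + 0.85·0.6591; P(aggressive) ≈ 0.1249, P(balanced) ≈ 0.1243, P(conservative) ≈ 0.7509

0.125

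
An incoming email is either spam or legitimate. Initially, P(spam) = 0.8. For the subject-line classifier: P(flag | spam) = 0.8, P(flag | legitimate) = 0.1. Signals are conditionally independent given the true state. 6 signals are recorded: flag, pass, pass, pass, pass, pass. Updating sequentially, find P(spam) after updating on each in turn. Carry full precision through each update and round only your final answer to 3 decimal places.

0.017

Apply Bayes' rule sequentially, carrying P(spam) forward.
After 'flag': P(spam) = 0.8·0.8000 / (0.8·0.8000 + 0.1·0.2000) ≈ 0.9697
After 'pass': P(spam) = 0.2·0.9697 / (0.2·0.9697 + 0.9·0.0303) ≈ 0.8767
After 'pass': P(spam) = 0.2·0.8767 / (0.2·0.8767 + 0.9·0.1233) ≈ 0.6124
After 'pass': P(spam) = 0.2·0.6124 / (0.2·0.6124 + 0.9·0.3876) ≈ 0.2599
After 'pass': P(spam) = 0.2·0.2599 / (0.2·0.2599 + 0.9·0.7401) ≈ 0.0724
After 'pass': P(spam) = 0.2·0.0724 / (0.2·0.0724 + 0.9·0.9276) ≈ 0.0170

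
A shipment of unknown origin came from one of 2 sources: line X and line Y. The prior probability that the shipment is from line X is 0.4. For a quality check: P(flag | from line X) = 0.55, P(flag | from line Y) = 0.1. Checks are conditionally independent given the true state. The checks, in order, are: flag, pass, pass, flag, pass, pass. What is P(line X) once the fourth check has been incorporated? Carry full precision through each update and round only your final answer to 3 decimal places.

Each posterior becomes the prior for the next update.
After 'flag': P(line X) = 0.55·0.4000 / (0.55·0.4000 + 0.1·0.6000) ≈ 0.7857
After 'pass': P(line X) = 0.45·0.7857 / (0.45·0.7857 + 0.9·0.2143) ≈ 0.6471
After 'pass': P(line X) = 0.45·0.6471 / (0.45·0.6471 + 0.9·0.3529) ≈ 0.4783
After 'flag': P(line X) = 0.55·0.4783 / (0.55·0.4783 + 0.1·0.5217) ≈ 0.8345

0.834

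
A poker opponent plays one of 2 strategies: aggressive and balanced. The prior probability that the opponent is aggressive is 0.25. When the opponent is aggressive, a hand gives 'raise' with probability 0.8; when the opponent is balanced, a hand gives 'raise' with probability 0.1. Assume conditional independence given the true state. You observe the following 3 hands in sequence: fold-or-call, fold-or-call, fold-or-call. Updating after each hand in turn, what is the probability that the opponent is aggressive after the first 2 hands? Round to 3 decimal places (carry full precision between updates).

0.016

After 'fold-or-call': P(aggressive) = 0.2·0.2500 / (0.2·0.2500 + 0.9·0.7500) ≈ 0.0690
After 'fold-or-call': P(aggressive) = 0.2·0.0690 / (0.2·0.0690 + 0.9·0.9310) ≈ 0.0162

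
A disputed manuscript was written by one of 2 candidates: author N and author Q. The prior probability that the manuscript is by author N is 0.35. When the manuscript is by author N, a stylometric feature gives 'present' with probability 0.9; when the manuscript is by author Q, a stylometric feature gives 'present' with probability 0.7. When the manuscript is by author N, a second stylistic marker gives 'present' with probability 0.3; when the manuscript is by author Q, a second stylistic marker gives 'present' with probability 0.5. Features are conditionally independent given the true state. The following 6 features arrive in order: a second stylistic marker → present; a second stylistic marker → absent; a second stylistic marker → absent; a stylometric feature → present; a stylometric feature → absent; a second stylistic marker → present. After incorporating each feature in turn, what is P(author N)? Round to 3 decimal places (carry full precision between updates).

0.140

After a second stylistic marker='present': P(author N) = 0.3·0.3500 / (0.3·0.3500 + 0.5·0.6500) ≈ 0.2442
After a second stylistic marker='absent': P(author N) = 0.7·0.2442 / (0.7·0.2442 + 0.5·0.7558) ≈ 0.3114
After a second stylistic marker='absent': P(author N) = 0.7·0.3114 / (0.7·0.3114 + 0.5·0.6886) ≈ 0.3877
After a stylometric feature='present': P(author N) = 0.9·0.3877 / (0.9·0.3877 + 0.7·0.6123) ≈ 0.4488
After a stylometric feature='absent': P(author N) = 0.1·0.4488 / (0.1·0.4488 + 0.3·0.5512) ≈ 0.2135
After a second stylistic marker='present': P(author N) = 0.3·0.2135 / (0.3·0.2135 + 0.5·0.7865) ≈ 0.1400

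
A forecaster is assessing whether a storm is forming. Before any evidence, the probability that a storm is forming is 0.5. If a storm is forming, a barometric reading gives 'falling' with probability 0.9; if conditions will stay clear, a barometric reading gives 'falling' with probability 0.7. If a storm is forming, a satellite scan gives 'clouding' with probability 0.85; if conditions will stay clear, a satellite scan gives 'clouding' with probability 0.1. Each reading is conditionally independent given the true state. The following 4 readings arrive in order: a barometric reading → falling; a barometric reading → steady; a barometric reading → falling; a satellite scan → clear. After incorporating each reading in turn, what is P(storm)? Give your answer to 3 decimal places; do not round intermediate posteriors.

0.084

After a barometric reading='falling': P(storm) = 0.9·0.5000 / (0.9·0.5000 + 0.7·0.5000) ≈ 0.5625
After a barometric reading='steady': P(storm) = 0.1·0.5625 / (0.1·0.5625 + 0.3·0.4375) ≈ 0.3000
After a barometric reading='falling': P(storm) = 0.9·0.3000 / (0.9·0.3000 + 0.7·0.7000) ≈ 0.3553
After a satellite scan='clear': P(storm) = 0.15·0.3553 / (0.15·0.3553 + 0.9·0.6447) ≈ 0.0841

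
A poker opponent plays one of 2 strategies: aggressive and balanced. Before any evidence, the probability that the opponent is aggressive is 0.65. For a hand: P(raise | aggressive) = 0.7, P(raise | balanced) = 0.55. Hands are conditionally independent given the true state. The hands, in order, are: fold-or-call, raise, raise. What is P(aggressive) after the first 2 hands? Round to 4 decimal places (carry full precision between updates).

0.6118

Each posterior becomes the prior for the next update.
After 'fold-or-call': P(aggressive) = 0.3·0.6500 / (0.3·0.6500 + 0.45·0.3500) ≈ 0.5532
After 'raise': P(aggressive) = 0.7·0.5532 / (0.7·0.5532 + 0.55·0.4468) ≈ 0.6118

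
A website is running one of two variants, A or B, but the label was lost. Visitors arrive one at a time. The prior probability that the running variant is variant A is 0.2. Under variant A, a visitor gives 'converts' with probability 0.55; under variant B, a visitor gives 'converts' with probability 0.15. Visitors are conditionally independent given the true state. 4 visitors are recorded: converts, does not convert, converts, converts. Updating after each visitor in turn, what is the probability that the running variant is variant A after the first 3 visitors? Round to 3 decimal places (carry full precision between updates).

After 'converts': P(A) = 0.55·0.2000 / (0.55·0.2000 + 0.15·0.8000) ≈ 0.4783
After 'does not convert': P(A) = 0.45·0.4783 / (0.45·0.4783 + 0.85·0.5217) ≈ 0.3267
After 'converts': P(A) = 0.55·0.3267 / (0.55·0.3267 + 0.15·0.6733) ≈ 0.6402

0.640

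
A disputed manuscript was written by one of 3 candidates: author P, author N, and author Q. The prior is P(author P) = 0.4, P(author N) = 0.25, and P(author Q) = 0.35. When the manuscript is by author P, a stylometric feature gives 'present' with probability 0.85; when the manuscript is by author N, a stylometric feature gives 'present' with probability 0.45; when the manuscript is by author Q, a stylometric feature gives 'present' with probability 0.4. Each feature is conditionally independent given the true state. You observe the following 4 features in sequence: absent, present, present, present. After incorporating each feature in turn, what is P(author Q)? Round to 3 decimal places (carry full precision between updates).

After 'absent': normaliser = 0.15·0.4000 + 0.55·0.2500 + 0.6·0.3500; P(author P) ≈ 0.1472, P(author N) ≈ 0.3374, P(author Q) ≈ 0.5153
After 'present': normaliser = 0.85·0.1472 + 0.45·0.3374 + 0.4·0.5153; P(author P) ≈ 0.2590, P(author N) ≈ 0.3143, P(author Q) ≈ 0.4267
After 'present': normaliser = 0.85·0.2590 + 0.45·0.3143 + 0.4·0.4267; P(author P) ≈ 0.4137, P(author N) ≈ 0.2657, P(author Q) ≈ 0.3206
After 'present': normaliser = 0.85·0.4137 + 0.45·0.2657 + 0.4·0.3206; P(author P) ≈ 0.5866, P(author N) ≈ 0.1995, P(author Q) ≈ 0.2140

0.214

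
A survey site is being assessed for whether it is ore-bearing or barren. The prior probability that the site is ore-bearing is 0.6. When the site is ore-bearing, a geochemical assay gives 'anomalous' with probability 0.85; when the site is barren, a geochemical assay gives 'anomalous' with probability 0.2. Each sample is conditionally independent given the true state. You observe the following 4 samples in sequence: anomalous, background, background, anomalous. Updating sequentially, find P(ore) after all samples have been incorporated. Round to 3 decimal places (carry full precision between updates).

After 'anomalous': P(ore) = 0.85·0.6000 / (0.85·0.6000 + 0.2·0.4000) ≈ 0.8644
After 'background': P(ore) = 0.15·0.8644 / (0.15·0.8644 + 0.8·0.1356) ≈ 0.5445
After 'background': P(ore) = 0.15·0.5445 / (0.15·0.5445 + 0.8·0.4555) ≈ 0.1831
After 'anomalous': P(ore) = 0.85·0.1831 / (0.85·0.1831 + 0.2·0.8169) ≈ 0.4878

0.488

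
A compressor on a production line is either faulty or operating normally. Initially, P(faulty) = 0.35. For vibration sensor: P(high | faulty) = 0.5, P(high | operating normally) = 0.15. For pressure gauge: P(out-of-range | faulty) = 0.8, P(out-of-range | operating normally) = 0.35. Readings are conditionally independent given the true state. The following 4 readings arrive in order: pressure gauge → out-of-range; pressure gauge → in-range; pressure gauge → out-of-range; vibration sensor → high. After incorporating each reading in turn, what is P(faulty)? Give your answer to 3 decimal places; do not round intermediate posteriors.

Apply Bayes' rule sequentially, carrying P(faulty) forward.
After pressure gauge='out-of-range': P(faulty) = 0.8·0.3500 / (0.8·0.3500 + 0.35·0.6500) ≈ 0.5517
After pressure gauge='in-range': P(faulty) = 0.2·0.5517 / (0.2·0.5517 + 0.65·0.4483) ≈ 0.2747
After pressure gauge='out-of-range': P(faulty) = 0.8·0.2747 / (0.8·0.2747 + 0.35·0.7253) ≈ 0.4640
After vibration sensor='high': P(faulty) = 0.5·0.4640 / (0.5·0.4640 + 0.15·0.5360) ≈ 0.7426

0.743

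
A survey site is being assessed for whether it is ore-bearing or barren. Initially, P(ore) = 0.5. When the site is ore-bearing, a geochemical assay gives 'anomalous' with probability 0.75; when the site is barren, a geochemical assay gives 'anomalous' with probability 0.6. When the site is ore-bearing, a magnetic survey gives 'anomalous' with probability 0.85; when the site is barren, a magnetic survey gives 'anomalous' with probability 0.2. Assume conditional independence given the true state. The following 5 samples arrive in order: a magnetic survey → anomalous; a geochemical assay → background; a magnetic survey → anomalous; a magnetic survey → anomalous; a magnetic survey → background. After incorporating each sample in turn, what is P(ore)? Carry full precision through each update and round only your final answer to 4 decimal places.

Apply Bayes' rule sequentially, carrying P(ore) forward.
After a magnetic survey='anomalous': P(ore) = 0.85·0.5000 / (0.85·0.5000 + 0.2·0.5000) ≈ 0.8095
After a geochemical assay='background': P(ore) = 0.25·0.8095 / (0.25·0.8095 + 0.4·0.1905) ≈ 0.7265
After a magnetic survey='anomalous': P(ore) = 0.85·0.7265 / (0.85·0.7265 + 0.2·0.2735) ≈ 0.9186
After a magnetic survey='anomalous': P(ore) = 0.85·0.9186 / (0.85·0.9186 + 0.2·0.0814) ≈ 0.9796
After a magnetic survey='background': P(ore) = 0.15·0.9796 / (0.15·0.9796 + 0.8·0.0204) ≈ 0.9000

0.9000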